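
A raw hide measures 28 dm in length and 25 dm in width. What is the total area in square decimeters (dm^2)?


700 dm^2

Area = length x width
Area = 28 x 25 = 700 dm^2


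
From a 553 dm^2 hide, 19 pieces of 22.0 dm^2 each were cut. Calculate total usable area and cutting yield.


Usable area = 418.0 dm^2
Yield = 75.6%


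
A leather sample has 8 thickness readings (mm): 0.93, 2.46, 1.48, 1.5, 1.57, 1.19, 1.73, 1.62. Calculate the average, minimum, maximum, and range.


Average = 1.56 mm
Min = 0.93 mm
Max = 2.46 mm
Range = 1.53 mm

Sum = 12.48
Average = 12.48 / 8 = 1.56 mm
Minimum = 0.93 mm
Maximum = 2.46 mm
Range = 2.46 - 0.93 = 1.53 mm


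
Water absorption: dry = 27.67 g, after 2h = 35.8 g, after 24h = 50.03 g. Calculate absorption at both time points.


2h absorption = 29.4%
24h absorption = 80.8%

WA (2h) = (35.8 - 27.67) / 27.67 x 100 = 29.4%
WA (24h) = (50.03 - 27.67) / 27.67 x 100 = 80.8%


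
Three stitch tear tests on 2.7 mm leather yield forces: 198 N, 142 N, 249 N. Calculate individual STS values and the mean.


STS1 = 73.3 N/mm
STS2 = 52.6 N/mm
STS3 = 92.2 N/mm
Mean = 72.7 N/mm


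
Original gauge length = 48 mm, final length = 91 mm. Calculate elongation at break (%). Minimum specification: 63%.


Extension = 91 - 48 = 43 mm
Elongation = 43 / 48 x 100 = 89.6%
Minimum required: 63%
Meets specification: Yes


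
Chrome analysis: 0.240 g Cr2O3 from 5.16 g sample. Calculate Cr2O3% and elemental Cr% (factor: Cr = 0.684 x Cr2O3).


Cr2O3% = 0.240 / 5.16 x 100 = 4.65%
Cr% = 4.65 x 0.684 = 3.18%


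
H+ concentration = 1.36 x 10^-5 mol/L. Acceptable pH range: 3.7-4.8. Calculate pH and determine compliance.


pH = 4.87
Compliant: No

pH = -log10(1.36 x 10^-5) = 4.87
Range: 3.7 to 4.8
Compliant: No


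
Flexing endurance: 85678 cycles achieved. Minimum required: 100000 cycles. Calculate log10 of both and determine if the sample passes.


log10(85678) = 4.93
log10(100000) = 5.00
Passes: No


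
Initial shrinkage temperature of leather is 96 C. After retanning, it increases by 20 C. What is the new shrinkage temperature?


New Ts = 96 + 20 = 116 C


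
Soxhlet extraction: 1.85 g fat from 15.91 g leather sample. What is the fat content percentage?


11.6%

Fat content = 1.85 / 15.91 x 100
Fat = 11.6%


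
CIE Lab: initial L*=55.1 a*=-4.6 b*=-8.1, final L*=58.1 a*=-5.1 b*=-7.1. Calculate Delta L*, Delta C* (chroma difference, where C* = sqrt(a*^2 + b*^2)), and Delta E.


Delta L* = 58.1 - 55.1 = 3.0
C1* = sqrt((-4.6)^2 + (-8.1)^2) = 9.315
C2* = sqrt((-5.1)^2 + (-7.1)^2) = 8.742
Delta C* = 8.742 - 9.315 = -0.57
Delta E = sqrt((3.0)^2 + (-0.5)^2 + (1.0)^2) = 3.20


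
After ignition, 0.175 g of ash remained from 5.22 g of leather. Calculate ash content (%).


3.35%

Ash% = 0.175 / 5.22 x 100
Ash% = 3.35%


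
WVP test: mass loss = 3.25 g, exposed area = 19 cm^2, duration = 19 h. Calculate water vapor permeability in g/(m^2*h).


WVP = mass_loss / (area x time) x 10000
WVP = 3.25 / (19 x 19) x 10000
WVP = 3.25 / 361 x 10000 = 90.03 g/(m^2*h)


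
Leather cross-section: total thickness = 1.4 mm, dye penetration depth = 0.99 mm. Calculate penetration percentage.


70.7%

Penetration% = 0.99 / 1.4 x 100
Penetration = 70.7%


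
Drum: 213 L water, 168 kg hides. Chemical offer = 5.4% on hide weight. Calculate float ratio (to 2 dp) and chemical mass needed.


Float ratio = 1.27
Chemical needed = 9.072 kg


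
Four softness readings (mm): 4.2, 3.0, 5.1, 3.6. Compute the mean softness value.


Sum = 4.2 + 3.0 + 5.1 + 3.6
Mean = 15.9 / 4 = 3.98 mm


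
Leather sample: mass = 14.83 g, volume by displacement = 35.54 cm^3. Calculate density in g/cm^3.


0.417 g/cm^3


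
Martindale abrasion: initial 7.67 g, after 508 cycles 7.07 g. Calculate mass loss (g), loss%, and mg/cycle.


Mass loss = 0.600 g
Loss = 7.82%
Rate = 1.181 mg/cycle


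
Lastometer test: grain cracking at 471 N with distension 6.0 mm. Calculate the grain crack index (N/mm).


78.5 N/mm

Grain crack index = force / distension
Index = 471 / 6.0 = 78.5 N/mm


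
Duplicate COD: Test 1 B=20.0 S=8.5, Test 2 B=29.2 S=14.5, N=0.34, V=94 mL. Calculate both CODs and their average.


COD1 = (20.0 - 8.5) x 0.34 x 8000 / 94 = 332.8 mg/L
COD2 = (29.2 - 14.5) x 0.34 x 8000 / 94 = 425.4 mg/L
Average = (332.8 + 425.4) / 2 = 379.1 mg/L


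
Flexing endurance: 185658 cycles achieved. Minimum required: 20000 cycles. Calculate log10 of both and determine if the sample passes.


log10(185658) = 5.27
log10(20000) = 4.30
Passes: Yes


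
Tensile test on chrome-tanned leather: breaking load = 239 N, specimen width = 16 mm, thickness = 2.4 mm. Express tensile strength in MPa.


Cross-section = 16 x 2.4 = 38.4 mm^2
TS = 239 / 38.4 = 6.22 MPa
(1 N/mm^2 = 1 MPa)


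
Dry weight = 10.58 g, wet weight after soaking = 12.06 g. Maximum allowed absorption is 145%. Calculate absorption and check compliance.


Absorption = 14.0%
Compliant: Yes


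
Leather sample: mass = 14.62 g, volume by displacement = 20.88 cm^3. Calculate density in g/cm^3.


Density = mass / volume
Density = 14.62 / 20.88 = 0.700 g/cm^3


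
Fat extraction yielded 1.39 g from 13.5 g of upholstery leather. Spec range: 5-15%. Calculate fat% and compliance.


Fat% = 1.39 / 13.5 x 100 = 10.3%
Spec range: 5-15%
Compliant: Yes


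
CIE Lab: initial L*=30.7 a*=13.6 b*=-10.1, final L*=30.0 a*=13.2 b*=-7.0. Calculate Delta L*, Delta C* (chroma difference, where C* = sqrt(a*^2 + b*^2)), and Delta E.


Delta L* = 30.0 - 30.7 = -0.7
C1* = sqrt((13.6)^2 + (-10.1)^2) = 16.940
C2* = sqrt((13.2)^2 + (-7.0)^2) = 14.941
Delta C* = 14.941 - 16.940 = -2.00
Delta E = sqrt((-0.7)^2 + (-0.4)^2 + (3.1)^2) = 3.20


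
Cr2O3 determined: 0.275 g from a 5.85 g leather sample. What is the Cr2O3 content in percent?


4.70%

Cr2O3% = 0.275 / 5.85 x 100
Cr2O3% = 4.70%


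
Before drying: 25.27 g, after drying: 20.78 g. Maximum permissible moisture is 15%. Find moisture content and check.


MC = (25.27 - 20.78) / 25.27 x 100 = 17.8%
Maximum: 15%
Acceptable: No


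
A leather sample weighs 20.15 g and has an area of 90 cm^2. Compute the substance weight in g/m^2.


2238.9 g/m^2


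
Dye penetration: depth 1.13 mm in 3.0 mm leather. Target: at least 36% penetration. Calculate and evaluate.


Penetration = 37.7%
Meets target: Yes

Penetration = 1.13 / 3.0 x 100 = 37.7%
Target: 36%
Meets target: Yes


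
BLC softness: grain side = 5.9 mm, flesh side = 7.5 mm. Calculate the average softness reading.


6.70 mm


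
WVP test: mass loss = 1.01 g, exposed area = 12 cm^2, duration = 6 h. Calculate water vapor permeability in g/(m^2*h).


140.28 g/(m^2*h)

WVP = mass_loss / (area x time) x 10000
WVP = 1.01 / (12 x 6) x 10000
WVP = 1.01 / 72 x 10000 = 140.28 g/(m^2*h)


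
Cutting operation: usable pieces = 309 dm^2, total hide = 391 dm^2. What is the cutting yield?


Yield = usable / total x 100
Yield = 309 / 391 x 100 = 79.0%


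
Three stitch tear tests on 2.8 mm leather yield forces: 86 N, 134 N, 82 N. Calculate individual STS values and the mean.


STS1 = 30.7 N/mm
STS2 = 47.9 N/mm
STS3 = 29.3 N/mm
Mean = 36.0 N/mm

STS1 = 86 / 2.8 = 30.7 N/mm
STS2 = 134 / 2.8 = 47.9 N/mm
STS3 = 82 / 2.8 = 29.3 N/mm
Mean = (30.7 + 47.9 + 29.3) / 3 = 36.0 N/mm


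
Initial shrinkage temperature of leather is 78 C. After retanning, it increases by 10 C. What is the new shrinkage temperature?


New Ts = 78 + 10 = 88 C


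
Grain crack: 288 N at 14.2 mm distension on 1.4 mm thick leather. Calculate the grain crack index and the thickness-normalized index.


Crack index = 20.3 N/mm
Normalized index = 14.5 N/mm per mm

Crack index = 288 / 14.2 = 20.3 N/mm
Normalized = 20.3 / 1.4 = 14.5 N/mm per mm


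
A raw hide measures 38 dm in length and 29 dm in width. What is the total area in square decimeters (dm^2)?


Area = length x width
Area = 38 x 29 = 1102 dm^2


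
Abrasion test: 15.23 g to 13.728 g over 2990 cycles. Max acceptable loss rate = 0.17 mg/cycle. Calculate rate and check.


Loss = 15.23 - 13.728 = 1.502 g
Rate = 1.502 g / 2990 cycles x 1000 = 0.502 mg/cycle
Max = 0.17 mg/cycle
Passes: No


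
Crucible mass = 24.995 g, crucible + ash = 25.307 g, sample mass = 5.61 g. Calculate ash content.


Ash mass = 0.312 g
Ash content = 5.56%

Ash mass = 25.307 - 24.995 = 0.312 g
Ash% = 0.312 / 5.61 x 100 = 5.56%


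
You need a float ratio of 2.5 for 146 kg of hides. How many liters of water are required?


365.0 L


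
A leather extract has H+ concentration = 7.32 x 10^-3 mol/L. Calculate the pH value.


pH = 2.14

pH = -log10[H+]
pH = -log10(7.32 x 10^-3) = 2.14


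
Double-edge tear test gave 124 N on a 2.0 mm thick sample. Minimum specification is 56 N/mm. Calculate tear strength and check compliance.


Tear strength = 124 / 2.0 = 62.0 N/mm
Required minimum = 56 N/mm
Compliant: Yes


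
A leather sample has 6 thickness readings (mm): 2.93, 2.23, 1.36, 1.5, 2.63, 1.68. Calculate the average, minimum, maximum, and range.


Average = 2.06 mm
Min = 1.36 mm
Max = 2.93 mm
Range = 1.57 mm

Sum = 12.33
Average = 12.33 / 6 = 2.06 mm
Minimum = 1.36 mm
Maximum = 2.93 mm
Range = 2.93 - 1.36 = 1.57 mm


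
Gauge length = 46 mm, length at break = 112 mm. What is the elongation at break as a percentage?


Extension = 112 - 46 = 66 mm
Elongation = 66 / 46 x 100 = 143.5%


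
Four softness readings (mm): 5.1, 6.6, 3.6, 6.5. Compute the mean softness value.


Sum = 5.1 + 6.6 + 3.6 + 6.5
Mean = 21.8 / 4 = 5.45 mm


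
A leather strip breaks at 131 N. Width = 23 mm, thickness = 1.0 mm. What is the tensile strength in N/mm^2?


5.70 N/mm^2


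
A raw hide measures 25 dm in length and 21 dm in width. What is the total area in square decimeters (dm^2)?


Area = length x width
Area = 25 x 21 = 525 dm^2


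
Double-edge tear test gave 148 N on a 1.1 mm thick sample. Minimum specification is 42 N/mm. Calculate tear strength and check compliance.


Tear strength = 134.5 N/mm
Compliant: Yes


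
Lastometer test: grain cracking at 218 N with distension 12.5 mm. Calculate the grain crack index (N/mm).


17.4 N/mm


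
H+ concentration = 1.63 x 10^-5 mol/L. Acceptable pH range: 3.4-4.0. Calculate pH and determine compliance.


pH = 4.79
Compliant: No

pH = -log10(1.63 x 10^-5) = 4.79
Range: 3.4 to 4.0
Compliant: No


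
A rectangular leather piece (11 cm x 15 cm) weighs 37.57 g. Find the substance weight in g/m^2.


Area = 11 x 15 = 165 cm^2
SW = 37.57 / 165 x 10000 = 2277.0 g/m^2


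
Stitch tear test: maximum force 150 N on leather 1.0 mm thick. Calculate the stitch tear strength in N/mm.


Stitch tear strength = force / thickness
STS = 150 / 1.0 = 150.0 N/mm


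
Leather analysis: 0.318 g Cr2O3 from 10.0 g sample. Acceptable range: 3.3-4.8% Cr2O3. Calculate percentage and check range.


Cr2O3% = 0.318 / 10.0 x 100 = 3.18%
Acceptable range: 3.3 to 4.8%
Within range: No


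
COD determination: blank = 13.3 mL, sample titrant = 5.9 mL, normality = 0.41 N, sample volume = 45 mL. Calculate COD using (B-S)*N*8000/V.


COD = (13.3 - 5.9) x 0.41 x 8000 / 45
COD = 7.4 x 0.41 x 8000 / 45
COD = 539.4 mg/L


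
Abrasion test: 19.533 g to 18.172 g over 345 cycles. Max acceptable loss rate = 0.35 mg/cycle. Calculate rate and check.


Rate = 3.945 mg/cycle
Passes: No

Loss = 19.533 - 18.172 = 1.361 g
Rate = 1.361 g / 345 cycles x 1000 = 3.945 mg/cycle
Max = 0.35 mg/cycle
Passes: No


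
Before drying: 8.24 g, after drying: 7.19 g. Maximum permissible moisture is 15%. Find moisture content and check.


MC = (8.24 - 7.19) / 8.24 x 100 = 12.7%
Maximum: 15%
Acceptable: Yes


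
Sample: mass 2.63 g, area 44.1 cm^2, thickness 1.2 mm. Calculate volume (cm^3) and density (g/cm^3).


Thickness in cm = 1.2 / 10 = 0.12 cm
Volume = 44.1 x 0.12 = 5.292 cm^3
Density = 2.63 / 5.292 = 0.497 g/cm^3


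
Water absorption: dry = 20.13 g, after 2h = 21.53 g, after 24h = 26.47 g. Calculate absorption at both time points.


WA (2h) = (21.53 - 20.13) / 20.13 x 100 = 7.0%
WA (24h) = (26.47 - 20.13) / 20.13 x 100 = 31.5%


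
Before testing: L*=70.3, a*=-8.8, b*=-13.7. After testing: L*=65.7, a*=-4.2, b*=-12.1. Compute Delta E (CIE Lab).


Delta E = 6.70

dL = 65.7 - 70.3 = -4.6
da = -4.2 - (-8.8) = 4.6
db = -12.1 - (-13.7) = 1.6
dE = sqrt((-4.6)^2 + (4.6)^2 + (1.6)^2) = 6.70


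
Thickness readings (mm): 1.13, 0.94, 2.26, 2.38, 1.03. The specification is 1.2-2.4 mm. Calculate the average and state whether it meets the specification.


Average = 1.55 mm
Within specification: Yes

Sum = 7.74
Average = 7.74 / 5 = 1.55 mm
Specification range: 1.2 to 2.4 mm
Within spec: Yes


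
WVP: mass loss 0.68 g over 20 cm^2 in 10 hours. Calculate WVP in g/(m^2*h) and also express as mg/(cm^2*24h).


WVP = 0.68 / (20 x 10) x 10000 = 34.00 g/(m^2*h)
Mass loss in mg = 0.68 x 1000 = 680 mg
Per cm^2 per 24h in mg: 680 x 24 / (20 x 10) = 16320 / 200 = 81.60 mg/(cm^2*24h)


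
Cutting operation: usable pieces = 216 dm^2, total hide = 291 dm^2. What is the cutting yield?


Yield = usable / total x 100
Yield = 216 / 291 x 100 = 74.2%


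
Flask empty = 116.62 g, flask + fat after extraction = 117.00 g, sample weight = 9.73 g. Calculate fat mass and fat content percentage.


Fat mass = 0.38 g
Fat content = 3.9%


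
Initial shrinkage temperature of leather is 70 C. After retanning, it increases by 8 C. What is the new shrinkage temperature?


New Ts = 70 + 8 = 78 C


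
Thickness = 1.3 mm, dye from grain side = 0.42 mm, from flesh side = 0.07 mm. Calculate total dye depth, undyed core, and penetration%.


Total dyed = 0.49 mm
Undyed core = 0.81 mm
Penetration = 37.7%


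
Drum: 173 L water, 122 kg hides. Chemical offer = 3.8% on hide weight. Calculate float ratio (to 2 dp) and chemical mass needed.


Float ratio = 1.42
Chemical needed = 4.636 kg


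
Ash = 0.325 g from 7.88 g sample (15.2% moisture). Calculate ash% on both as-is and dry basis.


As-is ash = 4.12%
Dry-basis ash = 4.86%

As-is ash% = 0.325 / 7.88 x 100 = 4.12%
Dry mass = 7.88 x (100 - 15.2) / 100 = 6.68224 g
Dry-basis ash% = 0.325 / 6.68224 x 100 = 4.86%


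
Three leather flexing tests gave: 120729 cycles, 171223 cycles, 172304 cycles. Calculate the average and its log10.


Average = 154752 cycles
log10 = 5.19

Average = (120729 + 171223 + 172304) / 3 = 154752 cycles
log10(154752) = 5.19


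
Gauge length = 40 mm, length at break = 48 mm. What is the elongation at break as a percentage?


Extension = 48 - 40 = 8 mm
Elongation = 8 / 40 x 100 = 20.0%


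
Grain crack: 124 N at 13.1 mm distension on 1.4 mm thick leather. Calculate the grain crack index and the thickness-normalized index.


Crack index = 9.5 N/mm
Normalized index = 6.8 N/mm per mm

Crack index = 124 / 13.1 = 9.5 N/mm
Normalized = 9.5 / 1.4 = 6.8 N/mm per mm


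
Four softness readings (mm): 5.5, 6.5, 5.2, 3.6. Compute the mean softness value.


5.20 mm


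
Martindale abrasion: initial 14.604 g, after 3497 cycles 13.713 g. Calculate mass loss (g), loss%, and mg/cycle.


Mass loss = 0.891 g
Loss = 6.10%
Rate = 0.255 mg/cycle


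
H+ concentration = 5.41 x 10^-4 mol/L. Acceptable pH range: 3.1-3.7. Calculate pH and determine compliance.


pH = 3.27
Compliant: Yes

pH = -log10(5.41 x 10^-4) = 3.27
Range: 3.1 to 3.7
Compliant: Yes


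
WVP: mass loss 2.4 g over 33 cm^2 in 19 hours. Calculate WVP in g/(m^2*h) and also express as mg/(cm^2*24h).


WVP = 38.28 g/(m^2*h)
Daily rate = 91.87 mg/(cm^2*24h)


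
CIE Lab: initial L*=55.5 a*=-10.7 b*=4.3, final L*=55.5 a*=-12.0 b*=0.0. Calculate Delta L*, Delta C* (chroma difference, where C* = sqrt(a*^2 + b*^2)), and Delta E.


Delta L* = 55.5 - 55.5 = 0.0
C1* = sqrt((-10.7)^2 + (4.3)^2) = 11.532
C2* = sqrt((-12.0)^2 + (0.0)^2) = 12.000
Delta C* = 12.000 - 11.532 = 0.47
Delta E = sqrt((0.0)^2 + (-1.3)^2 + (-4.3)^2) = 4.49


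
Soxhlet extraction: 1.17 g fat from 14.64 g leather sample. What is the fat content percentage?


Fat content = 1.17 / 14.64 x 100
Fat = 8.0%


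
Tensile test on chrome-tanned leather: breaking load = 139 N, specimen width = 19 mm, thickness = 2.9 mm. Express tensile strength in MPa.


2.52 MPa

Cross-section = 19 x 2.9 = 55.1 mm^2
TS = 139 / 55.1 = 2.52 MPa
(1 N/mm^2 = 1 MPa)


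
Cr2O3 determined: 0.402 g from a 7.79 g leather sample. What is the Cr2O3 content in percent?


Cr2O3% = 0.402 / 7.79 x 100
Cr2O3% = 5.16%


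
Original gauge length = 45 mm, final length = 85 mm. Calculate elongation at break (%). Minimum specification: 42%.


Elongation = 88.9%
Meets spec: Yes

Extension = 85 - 45 = 40 mm
Elongation = 40 / 45 x 100 = 88.9%
Minimum required: 42%
Meets specification: Yes


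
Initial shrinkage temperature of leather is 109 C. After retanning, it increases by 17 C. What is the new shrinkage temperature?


126 C

New Ts = 109 + 17 = 126 C


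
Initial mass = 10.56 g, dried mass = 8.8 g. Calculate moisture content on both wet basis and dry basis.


Moisture lost = 10.56 - 8.8 = 1.76 g
Wet basis MC = 1.76 / 10.56 x 100 = 16.7%
Dry basis MC = 1.76 / 8.8 x 100 = 20.0%


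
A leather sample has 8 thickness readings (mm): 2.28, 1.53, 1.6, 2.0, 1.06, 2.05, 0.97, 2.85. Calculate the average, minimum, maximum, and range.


Average = 1.79 mm
Min = 0.97 mm
Max = 2.85 mm
Range = 1.88 mm

Sum = 14.34
Average = 14.34 / 8 = 1.79 mm
Minimum = 0.97 mm
Maximum = 2.85 mm
Range = 2.85 - 0.97 = 1.88 mm


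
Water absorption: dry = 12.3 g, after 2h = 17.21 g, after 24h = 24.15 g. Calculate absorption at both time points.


2h absorption = 39.9%
24h absorption = 96.3%

WA (2h) = (17.21 - 12.3) / 12.3 x 100 = 39.9%
WA (24h) = (24.15 - 12.3) / 12.3 x 100 = 96.3%


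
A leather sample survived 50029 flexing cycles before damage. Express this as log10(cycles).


4.70

log10(50029) = 4.70


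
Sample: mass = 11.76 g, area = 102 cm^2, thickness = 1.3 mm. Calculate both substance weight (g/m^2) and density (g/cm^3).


SW = 11.76 / 102 x 10000 = 1152.9 g/m^2
Volume = 102 x 1.3 / 10 = 13.26 cm^3
Density = 11.76 / 13.26 = 0.887 g/cm^3


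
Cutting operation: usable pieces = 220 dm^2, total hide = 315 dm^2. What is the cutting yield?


Yield = usable / total x 100
Yield = 220 / 315 x 100 = 69.8%


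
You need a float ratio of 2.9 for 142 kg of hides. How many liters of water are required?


Water = hide weight x target ratio
Water = 142 x 2.9 = 411.8 L


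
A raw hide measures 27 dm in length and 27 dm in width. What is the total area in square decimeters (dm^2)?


729 dm^2

Area = length x width
Area = 27 x 27 = 729 dm^2


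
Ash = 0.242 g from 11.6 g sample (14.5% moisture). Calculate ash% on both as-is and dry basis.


As-is ash = 2.09%
Dry-basis ash = 2.44%

As-is ash% = 0.242 / 11.6 x 100 = 2.09%
Dry mass = 11.6 x (100 - 14.5) / 100 = 9.918 g
Dry-basis ash% = 0.242 / 9.918 x 100 = 2.44%


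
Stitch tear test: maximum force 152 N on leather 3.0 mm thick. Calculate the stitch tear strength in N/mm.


Stitch tear strength = force / thickness
STS = 152 / 3.0 = 50.7 N/mm


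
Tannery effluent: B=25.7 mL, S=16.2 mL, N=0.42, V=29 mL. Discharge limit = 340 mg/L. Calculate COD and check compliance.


COD = (25.7 - 16.2) x 0.42 x 8000 / 29 = 1100.7 mg/L
Limit: 340 mg/L
Compliant: No


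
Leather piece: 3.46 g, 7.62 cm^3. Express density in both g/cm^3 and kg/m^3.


Density = 3.46 / 7.62 = 0.454 g/cm^3
Convert: 0.454 x 1000 = 454 kg/m^3


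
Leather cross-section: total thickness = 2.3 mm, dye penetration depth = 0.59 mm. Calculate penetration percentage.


25.7%

Penetration% = 0.59 / 2.3 x 100
Penetration = 25.7%


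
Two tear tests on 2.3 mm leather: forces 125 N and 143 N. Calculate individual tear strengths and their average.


Tear 1 = 125 / 2.3 = 54.3 N/mm
Tear 2 = 143 / 2.3 = 62.2 N/mm
Average = (54.3 + 62.2) / 2 = 58.3 N/mm


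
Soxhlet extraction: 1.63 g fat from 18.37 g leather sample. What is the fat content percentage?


8.9%

Fat content = 1.63 / 18.37 x 100
Fat = 8.9%


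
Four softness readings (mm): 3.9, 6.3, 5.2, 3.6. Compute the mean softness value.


Sum = 3.9 + 6.3 + 5.2 + 3.6
Mean = 19.0 / 4 = 4.75 mm


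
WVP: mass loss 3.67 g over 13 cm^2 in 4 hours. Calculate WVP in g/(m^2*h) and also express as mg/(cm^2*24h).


WVP = 3.67 / (13 x 4) x 10000 = 705.77 g/(m^2*h)
Mass loss in mg = 3.67 x 1000 = 3670 mg
Per cm^2 per 24h in mg: 3670 x 24 / (13 x 4) = 88080 / 52 = 1693.85 mg/(cm^2*24h)


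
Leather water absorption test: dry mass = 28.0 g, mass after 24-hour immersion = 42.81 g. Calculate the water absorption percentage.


52.9%


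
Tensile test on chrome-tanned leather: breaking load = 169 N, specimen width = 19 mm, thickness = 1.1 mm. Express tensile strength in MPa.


Cross-section = 19 x 1.1 = 20.9 mm^2
TS = 169 / 20.9 = 8.09 MPa
(1 N/mm^2 = 1 MPa)


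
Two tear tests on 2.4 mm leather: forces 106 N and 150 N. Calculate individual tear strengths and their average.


Tear 1 = 44.2 N/mm
Tear 2 = 62.5 N/mm
Average = 53.4 N/mm

Tear 1 = 106 / 2.4 = 44.2 N/mm
Tear 2 = 150 / 2.4 = 62.5 N/mm
Average = (44.2 + 62.5) / 2 = 53.4 N/mm


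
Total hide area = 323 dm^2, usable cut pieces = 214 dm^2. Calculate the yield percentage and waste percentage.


Yield = 66.3%
Waste = 33.7%


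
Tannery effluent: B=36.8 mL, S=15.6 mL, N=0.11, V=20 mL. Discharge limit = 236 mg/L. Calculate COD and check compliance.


COD = (36.8 - 15.6) x 0.11 x 8000 / 20 = 932.8 mg/L
Limit: 236 mg/L
Compliant: No


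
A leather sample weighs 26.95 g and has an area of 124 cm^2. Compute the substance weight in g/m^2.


2173.4 g/m^2

Substance weight = mass / area x 10000
SW = 26.95 / 124 x 10000
SW = 2173.4 g/m^2


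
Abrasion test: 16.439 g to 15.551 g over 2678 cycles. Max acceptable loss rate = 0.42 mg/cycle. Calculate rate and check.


Rate = 0.332 mg/cycle
Passes: Yes


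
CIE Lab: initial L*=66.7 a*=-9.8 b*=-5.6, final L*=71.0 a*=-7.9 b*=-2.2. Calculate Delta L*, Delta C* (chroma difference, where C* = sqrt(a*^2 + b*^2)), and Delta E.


Delta L* = 71.0 - 66.7 = 4.3
C1* = sqrt((-9.8)^2 + (-5.6)^2) = 11.287
C2* = sqrt((-7.9)^2 + (-2.2)^2) = 8.201
Delta C* = 8.201 - 11.287 = -3.09
Delta E = sqrt((4.3)^2 + (1.9)^2 + (3.4)^2) = 5.80


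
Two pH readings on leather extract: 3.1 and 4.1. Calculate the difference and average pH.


Difference = 1.0
Average pH = 3.60


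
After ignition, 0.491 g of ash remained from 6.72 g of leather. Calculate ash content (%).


Ash% = 0.491 / 6.72 x 100
Ash% = 7.31%


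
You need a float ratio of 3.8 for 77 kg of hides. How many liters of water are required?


292.6 L

Water = hide weight x target ratio
Water = 77 x 3.8 = 292.6 L


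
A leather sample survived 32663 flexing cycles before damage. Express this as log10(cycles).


4.51

log10(32663) = 4.51


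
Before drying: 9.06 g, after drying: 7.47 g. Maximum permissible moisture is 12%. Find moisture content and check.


MC = (9.06 - 7.47) / 9.06 x 100 = 17.5%
Maximum: 12%
Acceptable: No


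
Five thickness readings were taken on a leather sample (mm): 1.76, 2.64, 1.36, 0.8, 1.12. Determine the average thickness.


1.54 mm

Sum = 1.76 + 2.64 + 1.36 + 0.8 + 1.12 = 7.68
Average = 7.68 / 5 = 1.54 mm


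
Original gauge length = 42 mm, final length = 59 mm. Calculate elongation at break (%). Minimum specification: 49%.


Extension = 59 - 42 = 17 mm
Elongation = 17 / 42 x 100 = 40.5%
Minimum required: 49%
Meets specification: No


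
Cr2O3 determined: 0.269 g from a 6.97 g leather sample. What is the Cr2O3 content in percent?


3.86%

Cr2O3% = 0.269 / 6.97 x 100
Cr2O3% = 3.86%


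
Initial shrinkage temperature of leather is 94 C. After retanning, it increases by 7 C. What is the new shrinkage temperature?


101 C


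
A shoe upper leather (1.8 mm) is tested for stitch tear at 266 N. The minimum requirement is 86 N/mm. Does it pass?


STS = 266 / 1.8 = 147.8 N/mm
Minimum required: 86 N/mm
Passes: Yes


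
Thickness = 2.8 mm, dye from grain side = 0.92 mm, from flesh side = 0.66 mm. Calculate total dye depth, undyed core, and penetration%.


Total dyed = 1.58 mm
Undyed core = 1.22 mm
Penetration = 56.4%

Total dyed = 0.92 + 0.66 = 1.58 mm
Undyed core = 2.8 - 1.58 = 1.22 mm
Penetration = 1.58 / 2.8 x 100 = 56.4%


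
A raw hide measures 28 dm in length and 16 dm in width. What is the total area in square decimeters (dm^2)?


Area = length x width
Area = 28 x 16 = 448 dm^2


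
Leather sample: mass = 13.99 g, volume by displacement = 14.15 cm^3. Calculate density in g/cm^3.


Density = mass / volume
Density = 13.99 / 14.15 = 0.989 g/cm^3


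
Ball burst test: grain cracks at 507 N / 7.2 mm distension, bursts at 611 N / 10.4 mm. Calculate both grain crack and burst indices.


Crack index = 507 / 7.2 = 70.4 N/mm
Burst index = 611 / 10.4 = 58.8 N/mm


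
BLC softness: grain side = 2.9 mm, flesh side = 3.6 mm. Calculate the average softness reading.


Average = (2.9 + 3.6) / 2
Average = 3.25 mm


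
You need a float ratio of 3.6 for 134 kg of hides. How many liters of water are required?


Water = hide weight x target ratio
Water = 134 x 3.6 = 482.4 L


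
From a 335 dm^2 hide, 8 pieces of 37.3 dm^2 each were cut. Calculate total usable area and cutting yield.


Total usable = 8 x 37.3 = 298.4 dm^2
Yield = 298.4 / 335 x 100 = 89.1%


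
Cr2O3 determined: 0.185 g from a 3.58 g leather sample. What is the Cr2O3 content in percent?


5.17%


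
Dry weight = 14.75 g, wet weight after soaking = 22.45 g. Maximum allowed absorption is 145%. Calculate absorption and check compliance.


WA = (22.45 - 14.75) / 14.75 x 100 = 52.2%
Maximum allowed: 145%
Compliant: Yes


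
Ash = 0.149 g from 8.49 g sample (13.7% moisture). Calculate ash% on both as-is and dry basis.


As-is ash = 1.76%
Dry-basis ash = 2.03%

As-is ash% = 0.149 / 8.49 x 100 = 1.76%
Dry mass = 8.49 x (100 - 13.7) / 100 = 7.32687 g
Dry-basis ash% = 0.149 / 7.32687 x 100 = 2.03%


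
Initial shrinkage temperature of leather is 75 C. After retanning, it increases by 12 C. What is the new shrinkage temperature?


New Ts = 75 + 12 = 87 C


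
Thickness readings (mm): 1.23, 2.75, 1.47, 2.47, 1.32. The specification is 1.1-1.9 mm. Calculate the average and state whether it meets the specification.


Average = 1.85 mm
Within specification: Yes

Sum = 9.24
Average = 9.24 / 5 = 1.85 mm
Specification range: 1.1 to 1.9 mm
Within spec: Yes


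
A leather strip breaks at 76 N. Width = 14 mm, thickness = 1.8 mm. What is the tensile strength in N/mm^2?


3.02 N/mm^2

Cross-sectional area = 14 x 1.8 = 25.2 mm^2
Tensile strength = 76 / 25.2 = 3.02 N/mm^2


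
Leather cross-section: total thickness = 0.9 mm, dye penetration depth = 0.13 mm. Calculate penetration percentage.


14.4%

Penetration% = 0.13 / 0.9 x 100
Penetration = 14.4%


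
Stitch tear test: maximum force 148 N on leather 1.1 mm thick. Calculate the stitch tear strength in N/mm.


Stitch tear strength = force / thickness
STS = 148 / 1.1 = 134.5 N/mm


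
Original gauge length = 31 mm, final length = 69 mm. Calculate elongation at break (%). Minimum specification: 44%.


Extension = 69 - 31 = 38 mm
Elongation = 38 / 31 x 100 = 122.6%
Minimum required: 44%
Meets specification: Yes


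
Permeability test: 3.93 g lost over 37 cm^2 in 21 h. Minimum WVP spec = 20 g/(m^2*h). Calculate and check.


WVP = 50.58 g/(m^2*h)
Meets specification: Yes

WVP = 3.93 / (37 x 21) x 10000 = 50.58 g/(m^2*h)
Minimum: 20 g/(m^2*h)
Meets spec: Yes


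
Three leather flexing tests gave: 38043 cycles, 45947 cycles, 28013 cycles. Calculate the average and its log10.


Average = (38043 + 45947 + 28013) / 3 = 37334 cycles
log10(37334) = 4.57


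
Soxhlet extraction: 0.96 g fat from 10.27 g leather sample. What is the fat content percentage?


9.3%


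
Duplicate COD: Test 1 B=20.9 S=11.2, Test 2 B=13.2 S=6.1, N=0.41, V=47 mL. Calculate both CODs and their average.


COD1 = (20.9 - 11.2) x 0.41 x 8000 / 47 = 676.9 mg/L
COD2 = (13.2 - 6.1) x 0.41 x 8000 / 47 = 495.5 mg/L
Average = (676.9 + 495.5) / 2 = 586.2 mg/L


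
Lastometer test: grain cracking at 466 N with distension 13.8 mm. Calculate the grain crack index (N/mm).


33.8 N/mm


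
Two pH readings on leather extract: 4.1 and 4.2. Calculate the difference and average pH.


Difference = 0.1
Average pH = 4.15


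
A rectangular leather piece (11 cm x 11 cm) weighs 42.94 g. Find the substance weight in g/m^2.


Area = 11 x 11 = 121 cm^2
SW = 42.94 / 121 x 10000 = 3548.8 g/m^2


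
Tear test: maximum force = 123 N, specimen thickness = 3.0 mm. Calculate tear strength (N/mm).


41.0 N/mm


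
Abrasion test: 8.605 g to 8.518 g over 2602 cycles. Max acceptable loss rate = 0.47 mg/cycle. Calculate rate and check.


Loss = 8.605 - 8.518 = 0.087 g
Rate = 0.087 g / 2602 cycles x 1000 = 0.033 mg/cycle
Max = 0.47 mg/cycle
Passes: Yes


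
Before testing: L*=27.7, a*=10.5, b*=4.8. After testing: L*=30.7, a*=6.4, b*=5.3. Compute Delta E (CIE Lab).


dL = 30.7 - 27.7 = 3.0
da = 6.4 - 10.5 = -4.1
db = 5.3 - 4.8 = 0.5
dE = sqrt((3.0)^2 + (-4.1)^2 + (0.5)^2) = 5.10


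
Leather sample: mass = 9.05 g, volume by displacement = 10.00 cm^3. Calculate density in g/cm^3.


0.905 g/cm^3


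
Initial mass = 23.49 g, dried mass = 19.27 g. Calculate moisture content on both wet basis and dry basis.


Moisture lost = 23.49 - 19.27 = 4.22 g
Wet basis MC = 4.22 / 23.49 x 100 = 18.0%
Dry basis MC = 4.22 / 19.27 x 100 = 21.9%


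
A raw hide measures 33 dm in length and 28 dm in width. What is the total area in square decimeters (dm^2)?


Area = length x width
Area = 33 x 28 = 924 dm^2


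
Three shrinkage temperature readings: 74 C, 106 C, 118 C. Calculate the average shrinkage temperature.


Average = (74 + 106 + 118) / 3
Average = 298 / 3 = 99.3 C


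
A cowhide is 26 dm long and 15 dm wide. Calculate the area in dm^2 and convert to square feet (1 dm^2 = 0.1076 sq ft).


390 dm^2
41.96 sq ft


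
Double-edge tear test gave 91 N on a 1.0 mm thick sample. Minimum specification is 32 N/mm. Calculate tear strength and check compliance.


Tear strength = 91.0 N/mm
Compliant: Yes

Tear strength = 91 / 1.0 = 91.0 N/mm
Required minimum = 32 N/mm
Compliant: Yes


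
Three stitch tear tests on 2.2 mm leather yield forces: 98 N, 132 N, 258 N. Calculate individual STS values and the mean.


STS1 = 44.5 N/mm
STS2 = 60.0 N/mm
STS3 = 117.3 N/mm
Mean = 73.9 N/mm

STS1 = 98 / 2.2 = 44.5 N/mm
STS2 = 132 / 2.2 = 60.0 N/mm
STS3 = 258 / 2.2 = 117.3 N/mm
Mean = (44.5 + 60.0 + 117.3) / 3 = 73.9 N/mm


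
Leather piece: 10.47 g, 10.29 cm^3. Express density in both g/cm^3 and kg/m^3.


1.017 g/cm^3
1017 kg/m^3

Density = 10.47 / 10.29 = 1.017 g/cm^3
Convert: 1.017 x 1000 = 1017 kg/m^3


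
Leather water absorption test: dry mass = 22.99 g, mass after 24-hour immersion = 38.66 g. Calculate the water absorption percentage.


68.2%


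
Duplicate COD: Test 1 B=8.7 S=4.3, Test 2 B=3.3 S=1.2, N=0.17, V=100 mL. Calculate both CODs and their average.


COD1 = 59.8 mg/L
COD2 = 28.6 mg/L
Average = 44.2 mg/L

COD1 = (8.7 - 4.3) x 0.17 x 8000 / 100 = 59.8 mg/L
COD2 = (3.3 - 1.2) x 0.17 x 8000 / 100 = 28.6 mg/L
Average = (59.8 + 28.6) / 2 = 44.2 mg/L


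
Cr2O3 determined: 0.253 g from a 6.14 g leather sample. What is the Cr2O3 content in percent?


Cr2O3% = 0.253 / 6.14 x 100
Cr2O3% = 4.12%


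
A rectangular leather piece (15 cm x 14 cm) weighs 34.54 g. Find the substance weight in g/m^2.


1644.8 g/m^2

Area = 15 x 14 = 210 cm^2
SW = 34.54 / 210 x 10000 = 1644.8 g/m^2


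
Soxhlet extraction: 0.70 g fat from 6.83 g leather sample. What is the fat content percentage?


10.2%


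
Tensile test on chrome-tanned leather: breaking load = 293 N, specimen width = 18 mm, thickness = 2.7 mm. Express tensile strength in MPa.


Cross-section = 18 x 2.7 = 48.6 mm^2
TS = 293 / 48.6 = 6.03 MPa
(1 N/mm^2 = 1 MPa)


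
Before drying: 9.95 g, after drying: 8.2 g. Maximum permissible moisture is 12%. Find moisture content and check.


MC = (9.95 - 8.2) / 9.95 x 100 = 17.6%
Maximum: 12%
Acceptable: No


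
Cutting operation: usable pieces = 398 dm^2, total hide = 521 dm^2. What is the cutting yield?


Yield = usable / total x 100
Yield = 398 / 521 x 100 = 76.4%


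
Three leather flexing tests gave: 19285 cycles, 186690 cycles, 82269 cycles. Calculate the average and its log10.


Average = (19285 + 186690 + 82269) / 3 = 96081 cycles
log10(96081) = 4.98


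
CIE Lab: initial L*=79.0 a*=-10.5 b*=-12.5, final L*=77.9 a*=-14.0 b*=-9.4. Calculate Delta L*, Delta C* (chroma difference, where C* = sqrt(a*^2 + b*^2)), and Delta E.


Delta L* = -1.1
Delta C* = 0.54
Delta E = 4.80

Delta L* = 77.9 - 79.0 = -1.1
C1* = sqrt((-10.5)^2 + (-12.5)^2) = 16.325
C2* = sqrt((-14.0)^2 + (-9.4)^2) = 16.863
Delta C* = 16.863 - 16.325 = 0.54
Delta E = sqrt((-1.1)^2 + (-3.5)^2 + (3.1)^2) = 4.80


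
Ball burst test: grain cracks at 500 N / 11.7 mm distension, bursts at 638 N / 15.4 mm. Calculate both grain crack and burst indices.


Crack index = 42.7 N/mm
Burst index = 41.4 N/mm


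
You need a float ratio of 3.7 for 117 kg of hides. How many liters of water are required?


Water = hide weight x target ratio
Water = 117 x 3.7 = 432.9 L


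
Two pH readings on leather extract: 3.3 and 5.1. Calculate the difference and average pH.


Difference = 1.8
Average pH = 4.20

Difference = |3.3 - 5.1| = 1.8
Average = (3.3 + 5.1) / 2 = 4.20


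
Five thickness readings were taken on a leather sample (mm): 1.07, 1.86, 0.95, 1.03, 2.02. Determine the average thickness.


Sum = 1.07 + 1.86 + 0.95 + 1.03 + 2.02 = 6.93
Average = 6.93 / 5 = 1.39 mm


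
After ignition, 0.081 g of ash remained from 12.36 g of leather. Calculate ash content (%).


0.66%

Ash% = 0.081 / 12.36 x 100
Ash% = 0.66%


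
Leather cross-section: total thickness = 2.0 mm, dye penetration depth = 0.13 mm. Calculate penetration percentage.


6.5%


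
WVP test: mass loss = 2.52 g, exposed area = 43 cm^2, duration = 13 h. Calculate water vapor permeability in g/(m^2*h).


WVP = mass_loss / (area x time) x 10000
WVP = 2.52 / (43 x 13) x 10000
WVP = 2.52 / 559 x 10000 = 45.08 g/(m^2*h)


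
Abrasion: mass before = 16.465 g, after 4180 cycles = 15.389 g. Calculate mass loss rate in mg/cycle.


Mass loss = 16.465 - 15.389 = 1.076 g
Rate = 1.076 / 4180 x 1000 = 0.257 mg/cycle


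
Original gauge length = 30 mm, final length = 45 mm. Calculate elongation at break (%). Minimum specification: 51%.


Elongation = 50.0%
Meets spec: No

Extension = 45 - 30 = 15 mm
Elongation = 15 / 30 x 100 = 50.0%
Minimum required: 51%
Meets specification: No


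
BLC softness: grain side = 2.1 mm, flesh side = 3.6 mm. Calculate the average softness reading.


2.85 mm

Average = (2.1 + 3.6) / 2
Average = 2.85 mm


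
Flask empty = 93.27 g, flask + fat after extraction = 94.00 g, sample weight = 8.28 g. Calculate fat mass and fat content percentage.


Fat mass = 94.00 - 93.27 = 0.73 g
Fat% = 0.73 / 8.28 x 100 = 8.8%


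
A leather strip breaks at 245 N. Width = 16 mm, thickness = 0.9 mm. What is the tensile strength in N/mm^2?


17.01 N/mm^2


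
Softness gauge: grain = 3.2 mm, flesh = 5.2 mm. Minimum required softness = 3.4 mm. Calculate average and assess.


Average softness = 4.20 mm
Meets requirement: Yes

Average = (3.2 + 5.2) / 2 = 4.20 mm
Minimum = 3.4 mm
Meets requirement: Yes


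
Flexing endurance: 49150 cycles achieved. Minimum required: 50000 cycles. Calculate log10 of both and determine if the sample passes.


log10(49150) = 4.69
log10(50000) = 4.70
Passes: No


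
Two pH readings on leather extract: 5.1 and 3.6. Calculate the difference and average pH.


Difference = |5.1 - 3.6| = 1.5
Average = (5.1 + 3.6) / 2 = 4.35


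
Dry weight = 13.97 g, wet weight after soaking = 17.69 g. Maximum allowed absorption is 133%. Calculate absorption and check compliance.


WA = (17.69 - 13.97) / 13.97 x 100 = 26.6%
Maximum allowed: 133%
Compliant: Yes


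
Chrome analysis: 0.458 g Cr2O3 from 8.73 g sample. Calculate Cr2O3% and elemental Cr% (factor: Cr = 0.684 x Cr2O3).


Cr2O3% = 0.458 / 8.73 x 100 = 5.25%
Cr% = 5.25 x 0.684 = 3.59%


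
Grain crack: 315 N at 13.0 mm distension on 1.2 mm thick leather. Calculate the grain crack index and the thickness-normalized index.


Crack index = 24.2 N/mm
Normalized index = 20.2 N/mm per mm

Crack index = 315 / 13.0 = 24.2 N/mm
Normalized = 24.2 / 1.2 = 20.2 N/mm per mm


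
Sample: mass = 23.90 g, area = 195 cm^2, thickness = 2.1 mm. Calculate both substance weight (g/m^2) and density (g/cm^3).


Substance weight = 1225.6 g/m^2
Density = 0.584 g/cm^3

SW = 23.90 / 195 x 10000 = 1225.6 g/m^2
Volume = 195 x 2.1 / 10 = 40.95 cm^3
Density = 23.90 / 40.95 = 0.584 g/cm^3


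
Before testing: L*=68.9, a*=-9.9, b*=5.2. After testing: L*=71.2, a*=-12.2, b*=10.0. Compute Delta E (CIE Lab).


Delta E = 5.80

dL = 71.2 - 68.9 = 2.3
da = -12.2 - (-9.9) = -2.3
db = 10.0 - 5.2 = 4.8
dE = sqrt((2.3)^2 + (-2.3)^2 + (4.8)^2) = 5.80


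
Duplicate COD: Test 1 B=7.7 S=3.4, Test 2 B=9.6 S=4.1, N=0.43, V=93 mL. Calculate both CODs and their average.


COD1 = 159.1 mg/L
COD2 = 203.4 mg/L
Average = 181.3 mg/L


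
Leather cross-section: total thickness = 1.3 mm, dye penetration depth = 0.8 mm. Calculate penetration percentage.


Penetration% = 0.8 / 1.3 x 100
Penetration = 61.5%


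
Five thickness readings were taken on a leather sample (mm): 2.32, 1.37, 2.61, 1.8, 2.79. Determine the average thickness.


Sum = 2.32 + 1.37 + 2.61 + 1.8 + 2.79 = 10.89
Average = 10.89 / 5 = 2.18 mm


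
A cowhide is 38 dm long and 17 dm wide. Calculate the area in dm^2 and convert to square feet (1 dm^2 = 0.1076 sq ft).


Area = 38 x 17 = 646 dm^2
Conversion: 646 x 0.1076 = 69.51 sq ft


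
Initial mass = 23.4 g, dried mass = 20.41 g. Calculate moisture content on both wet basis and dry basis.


Wet basis = 12.8%
Dry basis = 14.6%

Moisture lost = 23.4 - 20.41 = 2.99 g
Wet basis MC = 2.99 / 23.4 x 100 = 12.8%
Dry basis MC = 2.99 / 20.41 x 100 = 14.6%


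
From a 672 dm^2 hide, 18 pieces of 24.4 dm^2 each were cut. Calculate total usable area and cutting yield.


Usable area = 439.2 dm^2
Yield = 65.4%


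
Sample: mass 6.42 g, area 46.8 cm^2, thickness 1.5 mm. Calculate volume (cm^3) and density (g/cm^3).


Volume = 7.020 cm^3
Density = 0.915 g/cm^3

Thickness in cm = 1.5 / 10 = 0.15 cm
Volume = 46.8 x 0.15 = 7.020 cm^3
Density = 6.42 / 7.020 = 0.915 g/cm^3


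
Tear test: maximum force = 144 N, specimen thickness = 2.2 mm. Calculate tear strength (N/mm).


Tear strength = force / thickness
Tear = 144 / 2.2 = 65.5 N/mm


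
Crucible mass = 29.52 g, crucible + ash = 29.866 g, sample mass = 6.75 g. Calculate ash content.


Ash mass = 0.346 g
Ash content = 5.13%

Ash mass = 29.866 - 29.52 = 0.346 g
Ash% = 0.346 / 6.75 x 100 = 5.13%


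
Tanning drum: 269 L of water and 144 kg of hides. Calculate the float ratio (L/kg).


Float ratio = water / hide weight
Ratio = 269 / 144 = 1.9


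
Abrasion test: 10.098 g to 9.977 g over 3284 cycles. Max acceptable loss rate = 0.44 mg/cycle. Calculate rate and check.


Rate = 0.037 mg/cycle
Passes: Yes


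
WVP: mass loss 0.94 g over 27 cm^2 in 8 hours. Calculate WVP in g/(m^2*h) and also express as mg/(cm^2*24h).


WVP = 0.94 / (27 x 8) x 10000 = 43.52 g/(m^2*h)
Mass loss in mg = 0.94 x 1000 = 940 mg
Per cm^2 per 24h in mg: 940 x 24 / (27 x 8) = 22560 / 216 = 104.44 mg/(cm^2*24h)
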